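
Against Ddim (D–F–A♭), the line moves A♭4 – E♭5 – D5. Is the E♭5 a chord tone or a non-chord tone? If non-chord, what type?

The harmony at that moment is D diminished triad (D, F, A♭); E♭5 is not a chord tone.
It is approached by leap up from A♭4 and left by step down to D5.
Leap in, step out — an appoggiatura.

Non-chord tone — an appoggiatura.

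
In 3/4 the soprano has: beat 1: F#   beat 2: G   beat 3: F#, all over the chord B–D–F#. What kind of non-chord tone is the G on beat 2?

The harmony at that moment is B minor triad (B, D, F#); G is not a chord tone.
It is approached by step up from F# and left by step down to F#.
Step away and step back to the same note — a neighbor tone (upper neighbor).

Upper neighbor tone.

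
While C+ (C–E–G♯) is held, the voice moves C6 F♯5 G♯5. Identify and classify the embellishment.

The harmony at that moment is C augmented triad (C, E, G♯); F♯5 is not a chord tone.
It is approached by leap down from C6 and left by step up to G♯5.
Leap in, step out — an appoggiatura.

F♯5 is an appoggiatura.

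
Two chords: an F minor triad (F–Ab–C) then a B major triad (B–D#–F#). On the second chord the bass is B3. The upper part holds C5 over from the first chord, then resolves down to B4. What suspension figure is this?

At the second chord the bass is B3. The suspended C5 lies a ninth above the bass; after resolving down by step to B4, the interval above the bass becomes an octave.
Suspension figures are named by those two intervals: 9–8.

9–8 suspension.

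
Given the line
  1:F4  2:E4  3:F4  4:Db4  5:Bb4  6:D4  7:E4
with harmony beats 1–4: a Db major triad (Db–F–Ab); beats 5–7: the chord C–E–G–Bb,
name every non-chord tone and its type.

E4 (beat 2) — neighbor tone; D4 (beat 6) — appoggiatura.

The harmony at that moment is Db major triad (Db, F, Ab); E4 is not a chord tone.
It is approached by step down from F4 and left by step up to F4.
Step away and step back to the same note — a neighbor tone (lower neighbor).
The harmony at that moment is C dominant seventh chord (C, E, G, Bb); D4 is not a chord tone.
It is approached by leap down from Bb4 and left by step up to E4.
Leap in, step out — an appoggiatura.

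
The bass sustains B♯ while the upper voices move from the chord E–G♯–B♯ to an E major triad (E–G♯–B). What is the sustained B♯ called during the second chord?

Pedal tone (pedal point).

The harmony at that moment is E major triad (E, G♯, B); B♯ is not a chord tone.
It is held over (the same pitch as the preceding B♯) and then sustained as the same pitch into the next harmony.
Sustained through a change of harmony — a pedal tone.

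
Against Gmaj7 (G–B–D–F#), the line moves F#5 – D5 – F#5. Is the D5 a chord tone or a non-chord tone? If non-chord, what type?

G major seventh chord contains G, B, D, F#; D is the fifth, so it is a chord tone.

Chord tone (the fifth of G major seventh chord).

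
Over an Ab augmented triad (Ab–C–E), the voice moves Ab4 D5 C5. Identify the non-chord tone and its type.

D5 is an appoggiatura.

The harmony at that moment is Ab augmented triad (Ab, C, E); D5 is not a chord tone.
It is approached by leap up from Ab4 and left by step down to C5.
Leap in, step out — an appoggiatura.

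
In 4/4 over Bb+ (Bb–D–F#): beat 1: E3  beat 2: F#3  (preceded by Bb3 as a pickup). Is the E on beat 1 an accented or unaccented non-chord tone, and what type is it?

The harmony at that moment is Bb augmented triad (Bb, D, F#); E3 is not a chord tone.
It is approached by leap down from Bb3 and left by step up to F#3.
Leap in, step out — an appoggiatura.
It falls on the downbeat, so it is accented.

Accented appoggiatura.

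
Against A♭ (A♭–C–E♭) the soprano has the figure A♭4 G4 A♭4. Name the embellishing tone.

G4 is a neighbor tone.

The harmony at that moment is A♭ major triad (A♭, C, E♭); G4 is not a chord tone.
It is approached by step down from A♭4 and left by step up to A♭4.
Step away and step back to the same note — a neighbor tone (lower neighbor).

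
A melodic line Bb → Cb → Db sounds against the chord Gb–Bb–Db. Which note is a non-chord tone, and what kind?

The harmony at that moment is Gb major triad (Gb, Bb, Db); Cb is not a chord tone.
It is approached by step up from Bb and left by step up to Db.
Step in, step out in the same direction — a passing tone.

Cb is a passing tone.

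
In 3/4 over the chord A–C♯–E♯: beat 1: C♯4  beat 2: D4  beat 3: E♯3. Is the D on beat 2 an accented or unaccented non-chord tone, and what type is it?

The harmony at that moment is A augmented triad (A, C♯, E♯); D4 is not a chord tone.
It is approached by step up from C♯4 and left by leap down to E♯3.
Step in, leap out — an escape tone.
It falls on a weak beat, so it is unaccented.

Unaccented escape tone.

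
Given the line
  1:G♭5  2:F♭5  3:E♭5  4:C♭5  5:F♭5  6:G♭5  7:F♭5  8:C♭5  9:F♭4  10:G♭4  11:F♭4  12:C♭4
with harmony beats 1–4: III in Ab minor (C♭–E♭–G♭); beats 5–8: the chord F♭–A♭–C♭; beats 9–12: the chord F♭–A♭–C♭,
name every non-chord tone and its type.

F♭5 (beat 2) — passing tone; G♭5 (beat 6) — neighbor tone; G♭4 (beat 10) — neighbor tone.

The harmony at that moment is C♭ major triad (C♭, E♭, G♭); F♭5 is not a chord tone.
It is approached by step down from G♭5 and left by step down to E♭5.
Step in, step out in the same direction — a passing tone.
The harmony at that moment is F♭ major triad (F♭, A♭, C♭); G♭5 is not a chord tone.
It is approached by step up from F♭5 and left by step down to F♭5.
Step away and step back to the same note — a neighbor tone (upper neighbor).
The harmony at that moment is F♭ major triad (F♭, A♭, C♭); G♭4 is not a chord tone.
It is approached by step up from F♭4 and left by step down to F♭4.
Step away and step back to the same note — a neighbor tone (upper neighbor).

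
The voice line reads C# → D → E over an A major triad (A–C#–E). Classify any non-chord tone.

D is a passing tone.

The harmony at that moment is A major triad (A, C#, E); D is not a chord tone.
It is approached by step up from C# and left by step up to E.
Step in, step out in the same direction — a passing tone.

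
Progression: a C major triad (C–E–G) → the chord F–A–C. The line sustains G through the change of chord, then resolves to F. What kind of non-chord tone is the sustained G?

The harmony at that moment is F major triad (F, A, C); G is not a chord tone.
It is held over (the same pitch as the preceding G) and left by step down to F.
Held over from the previous chord and resolving down by step — a suspension.

G is a suspension.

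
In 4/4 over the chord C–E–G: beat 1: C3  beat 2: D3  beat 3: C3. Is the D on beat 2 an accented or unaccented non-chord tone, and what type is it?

Unaccented neighbor tone.

The harmony at that moment is C major triad (C, E, G); D3 is not a chord tone.
It is approached by step up from C3 and left by step down to C3.
Step away and step back to the same note — a neighbor tone (upper neighbor).
It falls on a weak beat, so it is unaccented.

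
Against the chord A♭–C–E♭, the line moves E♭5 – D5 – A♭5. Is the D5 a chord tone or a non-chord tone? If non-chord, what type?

Non-chord tone — an escape tone.

The harmony at that moment is A♭ major triad (A♭, C, E♭); D5 is not a chord tone.
It is approached by step down from E♭5 and left by leap up to A♭5.
Step in, leap out — an escape tone.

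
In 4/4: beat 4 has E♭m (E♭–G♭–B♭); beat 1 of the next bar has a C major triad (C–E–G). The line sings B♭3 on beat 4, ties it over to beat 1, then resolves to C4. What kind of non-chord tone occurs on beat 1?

Retardation.

The harmony at that moment is C major triad (C, E, G); B♭3 is not a chord tone.
It is held over (the same pitch as the preceding B♭3) and left by step up to C4.
Held over from the previous chord and resolving up by step — a retardation.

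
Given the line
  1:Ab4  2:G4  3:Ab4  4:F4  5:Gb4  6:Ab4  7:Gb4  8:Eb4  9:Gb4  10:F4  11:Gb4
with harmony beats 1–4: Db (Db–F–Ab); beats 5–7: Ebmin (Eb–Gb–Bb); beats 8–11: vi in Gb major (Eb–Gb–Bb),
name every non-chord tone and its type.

The harmony at that moment is Db major triad (Db, F, Ab); G4 is not a chord tone.
It is approached by step down from Ab4 and left by step up to Ab4.
Step away and step back to the same note — a neighbor tone (lower neighbor).
The harmony at that moment is Eb minor triad (Eb, Gb, Bb); Ab4 is not a chord tone.
It is approached by step up from Gb4 and left by step down to Gb4.
Step away and step back to the same note — a neighbor tone (upper neighbor).
The harmony at that moment is Eb minor triad (Eb, Gb, Bb); F4 is not a chord tone.
It is approached by step down from Gb4 and left by step up to Gb4.
Step away and step back to the same note — a neighbor tone (lower neighbor).

G4 (beat 2) — neighbor tone; Ab4 (beat 6) — neighbor tone; F4 (beat 10) — neighbor tone.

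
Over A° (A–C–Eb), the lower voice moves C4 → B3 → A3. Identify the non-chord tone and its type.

The harmony at that moment is A diminished triad (A, C, Eb); B3 is not a chord tone.
It is approached by step down from C4 and left by step down to A3.
Step in, step out in the same direction — a passing tone.

B3 is a passing tone.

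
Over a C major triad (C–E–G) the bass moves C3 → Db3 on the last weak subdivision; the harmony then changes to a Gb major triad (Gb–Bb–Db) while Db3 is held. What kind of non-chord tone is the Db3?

The harmony at that moment is C major triad (C, E, G); Db3 is not a chord tone.
It is approached by step up from C3 and then sustained as the same pitch into the next harmony.
Arriving early and becoming a chord tone when the harmony changes — an anticipation.

Db3 is an anticipation.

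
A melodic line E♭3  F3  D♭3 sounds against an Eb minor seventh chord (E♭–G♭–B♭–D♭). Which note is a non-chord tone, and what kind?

F3 is an escape tone.

The harmony at that moment is E♭ minor seventh chord (E♭, G♭, B♭, D♭); F3 is not a chord tone.
It is approached by step up from E♭3 and left by leap down to D♭3.
Step in, leap out — an escape tone.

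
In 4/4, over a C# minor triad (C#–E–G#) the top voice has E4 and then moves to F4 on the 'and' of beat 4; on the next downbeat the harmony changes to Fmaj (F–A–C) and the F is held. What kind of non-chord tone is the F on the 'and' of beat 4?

Anticipation.

The harmony at that moment is C# minor triad (C#, E, G#); F4 is not a chord tone.
It is approached by step up from E4 and then sustained as the same pitch into the next harmony.
Arriving early and becoming a chord tone when the harmony changes — an anticipation.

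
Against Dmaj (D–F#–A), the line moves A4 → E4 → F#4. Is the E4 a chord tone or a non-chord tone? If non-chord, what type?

The harmony at that moment is D major triad (D, F#, A); E4 is not a chord tone.
It is approached by leap down from A4 and left by step up to F#4.
Leap in, step out — an appoggiatura.

Non-chord tone — an appoggiatura.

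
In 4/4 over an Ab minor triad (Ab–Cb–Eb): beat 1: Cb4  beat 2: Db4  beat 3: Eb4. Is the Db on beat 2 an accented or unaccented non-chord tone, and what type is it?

Unaccented passing tone.

The harmony at that moment is Ab minor triad (Ab, Cb, Eb); Db4 is not a chord tone.
It is approached by step up from Cb4 and left by step up to Eb4.
Step in, step out in the same direction — a passing tone.
It falls on a weak beat, so it is unaccented.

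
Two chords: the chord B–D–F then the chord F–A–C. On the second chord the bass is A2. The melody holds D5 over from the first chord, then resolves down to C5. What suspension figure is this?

At the second chord the bass is A2. The suspended D5 lies a fourth above the bass; after resolving down by step to C5, the interval above the bass becomes a third.
Suspension figures are named by those two intervals: 4–3.

4–3 suspension.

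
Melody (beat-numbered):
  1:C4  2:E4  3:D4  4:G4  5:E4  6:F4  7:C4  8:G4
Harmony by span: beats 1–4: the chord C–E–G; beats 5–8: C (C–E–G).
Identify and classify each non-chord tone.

The harmony at that moment is C major triad (C, E, G); D4 is not a chord tone.
It is approached by step down from E4 and left by leap up to G4.
Step in, leap out — an escape tone.
The harmony at that moment is C major triad (C, E, G); F4 is not a chord tone.
It is approached by step up from E4 and left by leap down to C4.
Step in, leap out — an escape tone.

D4 (beat 3) — escape tone; F4 (beat 6) — escape tone.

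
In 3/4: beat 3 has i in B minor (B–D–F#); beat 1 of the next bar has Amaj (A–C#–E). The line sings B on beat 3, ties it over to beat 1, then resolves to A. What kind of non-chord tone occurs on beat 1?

Suspension.

The harmony at that moment is A major triad (A, C#, E); B is not a chord tone.
It is held over (the same pitch as the preceding B) and left by step down to A.
Held over from the previous chord and resolving down by step — a suspension.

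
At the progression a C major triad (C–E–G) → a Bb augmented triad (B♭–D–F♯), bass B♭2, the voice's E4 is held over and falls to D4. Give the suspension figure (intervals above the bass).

At the second chord the bass is B♭2. The suspended E4 lies a fourth above the bass; after resolving down by step to D4, the interval above the bass becomes a third.
Suspension figures are named by those two intervals: 4–3.

4–3 suspension.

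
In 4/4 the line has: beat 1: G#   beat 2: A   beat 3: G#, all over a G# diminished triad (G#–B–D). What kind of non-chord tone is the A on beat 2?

The harmony at that moment is G# diminished triad (G#, B, D); A is not a chord tone.
It is approached by step up from G# and left by step down to G#.
Step away and step back to the same note — a neighbor tone (upper neighbor).

Upper neighbor tone.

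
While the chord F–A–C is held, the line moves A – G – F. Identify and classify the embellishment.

The harmony at that moment is F major triad (F, A, C); G is not a chord tone.
It is approached by step down from A and left by step down to F.
Step in, step out in the same direction — a passing tone.

G is a passing tone.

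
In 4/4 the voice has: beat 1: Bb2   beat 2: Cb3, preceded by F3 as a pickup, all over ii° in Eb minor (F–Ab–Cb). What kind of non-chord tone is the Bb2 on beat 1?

The harmony at that moment is F diminished triad (F, Ab, Cb); Bb2 is not a chord tone.
It is approached by leap down from F3 and left by step up to Cb3.
Leap in, step out, metrically accented — an appoggiatura.

Appoggiatura.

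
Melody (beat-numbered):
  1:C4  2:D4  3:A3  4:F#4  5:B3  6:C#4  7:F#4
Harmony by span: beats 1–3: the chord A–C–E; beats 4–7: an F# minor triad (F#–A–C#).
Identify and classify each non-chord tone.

The harmony at that moment is A minor triad (A, C, E); D4 is not a chord tone.
It is approached by step up from C4 and left by leap down to A3.
Step in, leap out — an escape tone.
The harmony at that moment is F# minor triad (F#, A, C#); B3 is not a chord tone.
It is approached by leap down from F#4 and left by step up to C#4.
Leap in, step out — an appoggiatura.

D4 (beat 2) — escape tone; B3 (beat 5) — appoggiatura.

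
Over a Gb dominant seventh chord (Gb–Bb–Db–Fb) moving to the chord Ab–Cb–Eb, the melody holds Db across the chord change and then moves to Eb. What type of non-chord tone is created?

The harmony at that moment is Ab minor triad (Ab, Cb, Eb); Db is not a chord tone.
It is held over (the same pitch as the preceding Db) and left by step up to Eb.
Held over from the previous chord and resolving up by step — a retardation.

Db is a retardation.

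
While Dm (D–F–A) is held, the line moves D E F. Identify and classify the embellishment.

The harmony at that moment is D minor triad (D, F, A); E is not a chord tone.
It is approached by step up from D and left by step up to F.
Step in, step out in the same direction — a passing tone.

E is a passing tone.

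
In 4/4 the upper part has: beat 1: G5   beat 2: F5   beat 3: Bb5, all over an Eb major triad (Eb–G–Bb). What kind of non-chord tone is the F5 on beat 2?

The harmony at that moment is Eb major triad (Eb, G, Bb); F5 is not a chord tone.
It is approached by step down from G5 and left by leap up to Bb5.
Step in, leap out, on a weak beat — an escape tone.

Escape tone.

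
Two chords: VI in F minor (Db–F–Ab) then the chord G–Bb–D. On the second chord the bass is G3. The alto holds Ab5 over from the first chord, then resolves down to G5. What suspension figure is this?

9–8 suspension.

At the second chord the bass is G3. The suspended Ab5 lies a ninth above the bass; after resolving down by step to G5, the interval above the bass becomes an octave.
Suspension figures are named by those two intervals: 9–8.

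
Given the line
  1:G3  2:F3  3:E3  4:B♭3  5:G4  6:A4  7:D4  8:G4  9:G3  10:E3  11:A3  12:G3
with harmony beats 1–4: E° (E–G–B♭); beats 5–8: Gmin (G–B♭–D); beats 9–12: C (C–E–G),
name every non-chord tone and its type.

The harmony at that moment is E diminished triad (E, G, B♭); F3 is not a chord tone.
It is approached by step down from G3 and left by step down to E3.
Step in, step out in the same direction — a passing tone.
The harmony at that moment is G minor triad (G, B♭, D); A4 is not a chord tone.
It is approached by step up from G4 and left by leap down to D4.
Step in, leap out — an escape tone.
The harmony at that moment is C major triad (C, E, G); A3 is not a chord tone.
It is approached by leap up from E3 and left by step down to G3.
Leap in, step out — an appoggiatura.

F3 (beat 2) — passing tone; A4 (beat 6) — escape tone; A3 (beat 11) — appoggiatura.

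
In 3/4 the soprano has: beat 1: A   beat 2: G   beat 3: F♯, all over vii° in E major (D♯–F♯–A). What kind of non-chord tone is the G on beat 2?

The harmony at that moment is D♯ diminished triad (D♯, F♯, A); G is not a chord tone.
It is approached by step down from A and left by step down to F♯.
Step in, step out in the same direction — a passing tone.

Passing tone.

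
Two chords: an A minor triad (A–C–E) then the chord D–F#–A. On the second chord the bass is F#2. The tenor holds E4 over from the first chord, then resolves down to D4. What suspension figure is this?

7–6 suspension.

At the second chord the bass is F#2. The suspended E4 lies a seventh above the bass; after resolving down by step to D4, the interval above the bass becomes a sixth.
Suspension figures are named by those two intervals: 7–6.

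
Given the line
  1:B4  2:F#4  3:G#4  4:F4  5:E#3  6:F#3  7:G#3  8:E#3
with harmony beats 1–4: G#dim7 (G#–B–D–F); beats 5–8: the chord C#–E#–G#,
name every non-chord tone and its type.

The harmony at that moment is G# diminished seventh chord (G#, B, D, F); F#4 is not a chord tone.
It is approached by leap down from B4 and left by step up to G#4.
Leap in, step out — an appoggiatura.
The harmony at that moment is C# major triad (C#, E#, G#); F#3 is not a chord tone.
It is approached by step up from E#3 and left by step up to G#3.
Step in, step out in the same direction — a passing tone.

F#4 (beat 2) — appoggiatura; F#3 (beat 6) — passing tone.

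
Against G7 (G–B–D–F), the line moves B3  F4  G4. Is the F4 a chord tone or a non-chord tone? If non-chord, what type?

Chord tone (the seventh of G dominant seventh chord).

G dominant seventh chord contains G, B, D, F; F is the seventh, so it is a chord tone.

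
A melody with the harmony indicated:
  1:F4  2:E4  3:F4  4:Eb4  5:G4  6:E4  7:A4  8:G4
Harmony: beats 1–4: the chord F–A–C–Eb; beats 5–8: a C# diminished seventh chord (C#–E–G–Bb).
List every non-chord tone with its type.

The harmony at that moment is F dominant seventh chord (F, A, C, Eb); E4 is not a chord tone.
It is approached by step down from F4 and left by step up to F4.
Step away and step back to the same note — a neighbor tone (lower neighbor).
The harmony at that moment is C# diminished seventh chord (C#, E, G, Bb); A4 is not a chord tone.
It is approached by leap up from E4 and left by step down to G4.
Leap in, step out — an appoggiatura.

E4 (beat 2) — neighbor tone; A4 (beat 7) — appoggiatura.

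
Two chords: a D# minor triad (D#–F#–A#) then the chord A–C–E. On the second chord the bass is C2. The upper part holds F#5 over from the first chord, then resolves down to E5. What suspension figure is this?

At the second chord the bass is C2. The suspended F#5 lies a fourth above the bass; after resolving down by step to E5, the interval above the bass becomes a third.
Suspension figures are named by those two intervals: 4–3.

4–3 suspension.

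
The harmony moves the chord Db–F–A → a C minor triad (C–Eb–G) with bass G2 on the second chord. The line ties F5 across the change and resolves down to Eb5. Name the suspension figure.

7–6 suspension.

At the second chord the bass is G2. The suspended F5 lies a seventh above the bass; after resolving down by step to Eb5, the interval above the bass becomes a sixth.
Suspension figures are named by those two intervals: 7–6.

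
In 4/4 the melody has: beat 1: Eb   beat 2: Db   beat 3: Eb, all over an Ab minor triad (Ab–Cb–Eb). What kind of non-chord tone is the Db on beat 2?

Lower neighbor tone.

The harmony at that moment is Ab minor triad (Ab, Cb, Eb); Db is not a chord tone.
It is approached by step down from Eb and left by step up to Eb.
Step away and step back to the same note — a neighbor tone (lower neighbor).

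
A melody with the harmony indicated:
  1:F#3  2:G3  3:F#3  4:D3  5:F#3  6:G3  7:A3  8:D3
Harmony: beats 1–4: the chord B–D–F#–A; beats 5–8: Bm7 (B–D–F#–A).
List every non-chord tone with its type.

G3 (beat 2) — neighbor tone; G3 (beat 6) — passing tone.

The harmony at that moment is B minor seventh chord (B, D, F#, A); G3 is not a chord tone.
It is approached by step up from F#3 and left by step down to F#3.
Step away and step back to the same note — a neighbor tone (upper neighbor).
The harmony at that moment is B minor seventh chord (B, D, F#, A); G3 is not a chord tone.
It is approached by step up from F#3 and left by step up to A3.
Step in, step out in the same direction — a passing tone.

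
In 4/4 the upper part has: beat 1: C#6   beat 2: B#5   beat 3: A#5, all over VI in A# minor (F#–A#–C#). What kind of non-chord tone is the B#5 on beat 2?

The harmony at that moment is F# major triad (F#, A#, C#); B#5 is not a chord tone.
It is approached by step down from C#6 and left by step down to A#5.
Step in, step out in the same direction — a passing tone.

Passing tone.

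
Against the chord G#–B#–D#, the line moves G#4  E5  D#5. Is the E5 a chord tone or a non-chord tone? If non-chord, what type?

The harmony at that moment is G# major triad (G#, B#, D#); E5 is not a chord tone.
It is approached by leap up from G#4 and left by step down to D#5.
Leap in, step out — an appoggiatura.

Non-chord tone — an appoggiatura.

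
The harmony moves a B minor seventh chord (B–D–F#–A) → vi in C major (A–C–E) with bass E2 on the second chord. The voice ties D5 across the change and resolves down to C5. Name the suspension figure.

At the second chord the bass is E2. The suspended D5 lies a seventh above the bass; after resolving down by step to C5, the interval above the bass becomes a sixth.
Suspension figures are named by those two intervals: 7–6.

7–6 suspension.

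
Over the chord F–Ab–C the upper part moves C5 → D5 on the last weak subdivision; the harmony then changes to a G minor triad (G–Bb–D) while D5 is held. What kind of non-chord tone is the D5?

D5 is an anticipation.

The harmony at that moment is F minor triad (F, Ab, C); D5 is not a chord tone.
It is approached by step up from C5 and then sustained as the same pitch into the next harmony.
Arriving early and becoming a chord tone when the harmony changes — an anticipation.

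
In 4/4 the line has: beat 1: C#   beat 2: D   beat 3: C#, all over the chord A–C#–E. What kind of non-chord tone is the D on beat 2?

The harmony at that moment is A major triad (A, C#, E); D is not a chord tone.
It is approached by step up from C# and left by step down to C#.
Step away and step back to the same note — a neighbor tone (upper neighbor).

Upper neighbor tone.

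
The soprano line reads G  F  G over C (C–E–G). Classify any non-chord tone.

The harmony at that moment is C major triad (C, E, G); F is not a chord tone.
It is approached by step down from G and left by step up to G.
Step away and step back to the same note — a neighbor tone (lower neighbor).

F is a neighbor tone.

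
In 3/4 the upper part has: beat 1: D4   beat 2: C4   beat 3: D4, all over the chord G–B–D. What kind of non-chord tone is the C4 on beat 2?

Lower neighbor tone.

The harmony at that moment is G major triad (G, B, D); C4 is not a chord tone.
It is approached by step down from D4 and left by step up to D4.
Step away and step back to the same note — a neighbor tone (lower neighbor).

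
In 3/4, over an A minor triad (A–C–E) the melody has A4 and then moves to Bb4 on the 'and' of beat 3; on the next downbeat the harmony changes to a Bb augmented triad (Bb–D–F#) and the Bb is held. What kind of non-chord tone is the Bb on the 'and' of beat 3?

Anticipation.

The harmony at that moment is A minor triad (A, C, E); Bb4 is not a chord tone.
It is approached by step up from A4 and then sustained as the same pitch into the next harmony.
Arriving early and becoming a chord tone when the harmony changes — an anticipation.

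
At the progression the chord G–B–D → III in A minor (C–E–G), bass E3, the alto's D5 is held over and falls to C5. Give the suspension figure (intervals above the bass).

At the second chord the bass is E3. The suspended D5 lies a seventh above the bass; after resolving down by step to C5, the interval above the bass becomes a sixth.
Suspension figures are named by those two intervals: 7–6.

7–6 suspension.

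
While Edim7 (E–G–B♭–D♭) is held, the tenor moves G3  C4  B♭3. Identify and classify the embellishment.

The harmony at that moment is E diminished seventh chord (E, G, B♭, D♭); C4 is not a chord tone.
It is approached by leap up from G3 and left by step down to B♭3.
Leap in, step out — an appoggiatura.

C4 is an appoggiatura.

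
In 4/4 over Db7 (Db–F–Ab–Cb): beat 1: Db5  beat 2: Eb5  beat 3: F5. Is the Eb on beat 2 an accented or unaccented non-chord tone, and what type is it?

The harmony at that moment is Db dominant seventh chord (Db, F, Ab, Cb); Eb5 is not a chord tone.
It is approached by step up from Db5 and left by step up to F5.
Step in, step out in the same direction — a passing tone.
It falls on a weak beat, so it is unaccented.

Unaccented passing tone.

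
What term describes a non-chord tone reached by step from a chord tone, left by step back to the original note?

Neighbor tone.

Approach: by step. Departure: by step in the opposite direction, back to the starting pitch.
Stepwise on both sides but reversing to return to the same chord tone — a neighbor tone. (Had it continued onward in the same direction it would be a passing tone instead.)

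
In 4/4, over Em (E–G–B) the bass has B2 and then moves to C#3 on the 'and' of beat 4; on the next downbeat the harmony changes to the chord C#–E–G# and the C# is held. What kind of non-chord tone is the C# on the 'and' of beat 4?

Anticipation.

The harmony at that moment is E minor triad (E, G, B); C#3 is not a chord tone.
It is approached by step up from B2 and then sustained as the same pitch into the next harmony.
Arriving early and becoming a chord tone when the harmony changes — an anticipation.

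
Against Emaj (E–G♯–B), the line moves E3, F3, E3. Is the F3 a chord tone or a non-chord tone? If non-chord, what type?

The harmony at that moment is E major triad (E, G♯, B); F3 is not a chord tone.
It is approached by step up from E3 and left by step down to E3.
Step away and step back to the same note — a neighbor tone (upper neighbor).

Non-chord tone — a neighbor tone.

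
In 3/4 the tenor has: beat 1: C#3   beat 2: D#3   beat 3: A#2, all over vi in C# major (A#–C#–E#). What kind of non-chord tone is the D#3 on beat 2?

Escape tone.

The harmony at that moment is A# minor triad (A#, C#, E#); D#3 is not a chord tone.
It is approached by step up from C#3 and left by leap down to A#2.
Step in, leap out, on a weak beat — an escape tone.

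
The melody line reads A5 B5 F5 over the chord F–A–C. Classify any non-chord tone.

The harmony at that moment is F major triad (F, A, C); B5 is not a chord tone.
It is approached by step up from A5 and left by leap down to F5.
Step in, leap out — an escape tone.

B5 is an escape tone.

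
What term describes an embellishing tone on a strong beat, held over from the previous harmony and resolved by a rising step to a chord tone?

Approach: by preparation — the pitch is first a chord tone, then held (tied or repeated) while the harmony changes under it. Departure: up by step. Metric position: strong.
A prepared dissonance that resolves upward by step — a retardation. (The same figure resolving downward would be a suspension.)

Retardation.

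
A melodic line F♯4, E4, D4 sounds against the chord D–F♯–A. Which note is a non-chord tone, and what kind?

The harmony at that moment is D major triad (D, F♯, A); E4 is not a chord tone.
It is approached by step down from F♯4 and left by step down to D4.
Step in, step out in the same direction — a passing tone.

E4 is a passing tone.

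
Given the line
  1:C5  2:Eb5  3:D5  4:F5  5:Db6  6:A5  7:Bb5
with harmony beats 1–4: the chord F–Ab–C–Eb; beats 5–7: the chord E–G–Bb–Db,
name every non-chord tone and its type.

D5 (beat 3) — escape tone; A5 (beat 6) — appoggiatura.

The harmony at that moment is F minor seventh chord (F, Ab, C, Eb); D5 is not a chord tone.
It is approached by step down from Eb5 and left by leap up to F5.
Step in, leap out — an escape tone.
The harmony at that moment is E diminished seventh chord (E, G, Bb, Db); A5 is not a chord tone.
It is approached by leap down from Db6 and left by step up to Bb5.
Leap in, step out — an appoggiatura.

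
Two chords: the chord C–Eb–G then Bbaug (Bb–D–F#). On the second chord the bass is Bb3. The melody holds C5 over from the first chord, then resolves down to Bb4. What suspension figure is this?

At the second chord the bass is Bb3. The suspended C5 lies a ninth above the bass; after resolving down by step to Bb4, the interval above the bass becomes an octave.
Suspension figures are named by those two intervals: 9–8.

9–8 suspension.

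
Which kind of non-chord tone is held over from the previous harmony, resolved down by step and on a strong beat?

Suspension.

Approach: by preparation — the pitch is first a chord tone, then held (tied or repeated) while the harmony changes under it. Departure: down by step. Metric position: strong.
A prepared dissonance that resolves downward by step — a suspension. (The same figure resolving upward would be a retardation.)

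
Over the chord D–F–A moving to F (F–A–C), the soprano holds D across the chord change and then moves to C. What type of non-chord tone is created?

D is a suspension.

The harmony at that moment is F major triad (F, A, C); D is not a chord tone.
It is held over (the same pitch as the preceding D) and left by step down to C.
Held over from the previous chord and resolving down by step — a suspension.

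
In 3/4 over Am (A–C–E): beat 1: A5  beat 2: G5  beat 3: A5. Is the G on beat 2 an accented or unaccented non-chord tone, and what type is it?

The harmony at that moment is A minor triad (A, C, E); G5 is not a chord tone.
It is approached by step down from A5 and left by step up to A5.
Step away and step back to the same note — a neighbor tone (lower neighbor).
It falls on a weak beat, so it is unaccented.

Unaccented neighbor tone.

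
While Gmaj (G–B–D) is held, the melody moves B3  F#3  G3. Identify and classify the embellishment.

The harmony at that moment is G major triad (G, B, D); F#3 is not a chord tone.
It is approached by leap down from B3 and left by step up to G3.
Leap in, step out — an appoggiatura.

F#3 is an appoggiatura.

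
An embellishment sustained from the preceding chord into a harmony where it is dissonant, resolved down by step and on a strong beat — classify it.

Suspension.

Approach: by preparation — the pitch is first a chord tone, then held (tied or repeated) while the harmony changes under it. Departure: down by step. Metric position: strong.
A prepared dissonance that resolves downward by step — a suspension. (The same figure resolving upward would be a retardation.)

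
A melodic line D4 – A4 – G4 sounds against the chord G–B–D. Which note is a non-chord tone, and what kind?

A4 is an appoggiatura.

The harmony at that moment is G major triad (G, B, D); A4 is not a chord tone.
It is approached by leap up from D4 and left by step down to G4.
Leap in, step out — an appoggiatura.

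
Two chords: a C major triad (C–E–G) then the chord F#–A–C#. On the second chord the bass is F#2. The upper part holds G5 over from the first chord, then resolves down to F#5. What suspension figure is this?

9–8 suspension.

At the second chord the bass is F#2. The suspended G5 lies a ninth above the bass; after resolving down by step to F#5, the interval above the bass becomes an octave.
Suspension figures are named by those two intervals: 9–8.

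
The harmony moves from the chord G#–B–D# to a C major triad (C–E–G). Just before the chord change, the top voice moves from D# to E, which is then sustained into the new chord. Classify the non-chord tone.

The harmony at that moment is G# minor triad (G#, B, D#); E is not a chord tone.
It is approached by step up from D# and then sustained as the same pitch into the next harmony.
Arriving early and becoming a chord tone when the harmony changes — an anticipation.

E is an anticipation.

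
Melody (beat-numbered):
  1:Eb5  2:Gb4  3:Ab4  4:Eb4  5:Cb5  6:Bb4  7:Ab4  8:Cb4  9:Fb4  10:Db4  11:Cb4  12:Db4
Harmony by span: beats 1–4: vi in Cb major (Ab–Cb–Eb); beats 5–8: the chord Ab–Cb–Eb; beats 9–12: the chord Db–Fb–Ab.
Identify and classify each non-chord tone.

Gb4 (beat 2) — appoggiatura; Bb4 (beat 6) — passing tone; Cb4 (beat 11) — neighbor tone.

The harmony at that moment is Ab minor triad (Ab, Cb, Eb); Gb4 is not a chord tone.
It is approached by leap down from Eb5 and left by step up to Ab4.
Leap in, step out — an appoggiatura.
The harmony at that moment is Ab minor triad (Ab, Cb, Eb); Bb4 is not a chord tone.
It is approached by step down from Cb5 and left by step down to Ab4.
Step in, step out in the same direction — a passing tone.
The harmony at that moment is Db minor triad (Db, Fb, Ab); Cb4 is not a chord tone.
It is approached by step down from Db4 and left by step up to Db4.
Step away and step back to the same note — a neighbor tone (lower neighbor).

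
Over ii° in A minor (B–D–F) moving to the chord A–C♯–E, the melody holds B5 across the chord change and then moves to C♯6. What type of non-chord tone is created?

B5 is a retardation.

The harmony at that moment is A major triad (A, C♯, E); B5 is not a chord tone.
It is held over (the same pitch as the preceding B5) and left by step up to C♯6.
Held over from the previous chord and resolving up by step — a retardation.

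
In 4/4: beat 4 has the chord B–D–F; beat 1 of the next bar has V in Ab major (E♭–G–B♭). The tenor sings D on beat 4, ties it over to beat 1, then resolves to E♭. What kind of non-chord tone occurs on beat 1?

Retardation.

The harmony at that moment is E♭ major triad (E♭, G, B♭); D is not a chord tone.
It is held over (the same pitch as the preceding D) and left by step up to E♭.
Held over from the previous chord and resolving up by step — a retardation.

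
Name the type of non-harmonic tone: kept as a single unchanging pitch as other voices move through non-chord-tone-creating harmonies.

Pedal tone.

Approach: none. Departure: none — a single pitch is sustained while the chords change around it, passing through harmonies that do not contain it.
No melodic motion at all; the dissonance is created entirely by the moving harmonies against the stationary note — a pedal tone (pedal point).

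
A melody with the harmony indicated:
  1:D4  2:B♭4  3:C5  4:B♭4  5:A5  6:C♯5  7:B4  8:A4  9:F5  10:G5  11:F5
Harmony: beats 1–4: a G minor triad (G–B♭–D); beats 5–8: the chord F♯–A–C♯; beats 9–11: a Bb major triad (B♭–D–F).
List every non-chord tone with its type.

The harmony at that moment is G minor triad (G, B♭, D); C5 is not a chord tone.
It is approached by step up from B♭4 and left by step down to B♭4.
Step away and step back to the same note — a neighbor tone (upper neighbor).
The harmony at that moment is F♯ minor triad (F♯, A, C♯); B4 is not a chord tone.
It is approached by step down from C♯5 and left by step down to A4.
Step in, step out in the same direction — a passing tone.
The harmony at that moment is B♭ major triad (B♭, D, F); G5 is not a chord tone.
It is approached by step up from F5 and left by step down to F5.
Step away and step back to the same note — a neighbor tone (upper neighbor).

C5 (beat 3) — neighbor tone; B4 (beat 7) — passing tone; G5 (beat 10) — neighbor tone.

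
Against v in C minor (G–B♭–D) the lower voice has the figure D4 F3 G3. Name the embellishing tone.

F3 is an appoggiatura.

The harmony at that moment is G minor triad (G, B♭, D); F3 is not a chord tone.
It is approached by leap down from D4 and left by step up to G3.
Leap in, step out — an appoggiatura.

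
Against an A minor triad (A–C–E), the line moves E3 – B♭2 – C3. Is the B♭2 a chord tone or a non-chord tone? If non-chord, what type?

Non-chord tone — an appoggiatura.

The harmony at that moment is A minor triad (A, C, E); B♭2 is not a chord tone.
It is approached by leap down from E3 and left by step up to C3.
Leap in, step out — an appoggiatura.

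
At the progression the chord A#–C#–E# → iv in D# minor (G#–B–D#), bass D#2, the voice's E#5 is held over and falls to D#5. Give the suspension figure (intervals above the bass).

9–8 suspension.

At the second chord the bass is D#2. The suspended E#5 lies a ninth above the bass; after resolving down by step to D#5, the interval above the bass becomes an octave.
Suspension figures are named by those two intervals: 9–8.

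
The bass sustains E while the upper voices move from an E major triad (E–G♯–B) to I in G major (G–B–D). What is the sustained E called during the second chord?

Pedal tone (pedal point).

The harmony at that moment is G major triad (G, B, D); E is not a chord tone.
It is held over (the same pitch as the preceding E) and then sustained as the same pitch into the next harmony.
Sustained through a change of harmony — a pedal tone.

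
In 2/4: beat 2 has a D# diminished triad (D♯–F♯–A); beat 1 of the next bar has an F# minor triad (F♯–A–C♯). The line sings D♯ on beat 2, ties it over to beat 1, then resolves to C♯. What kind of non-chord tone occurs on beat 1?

The harmony at that moment is F♯ minor triad (F♯, A, C♯); D♯ is not a chord tone.
It is held over (the same pitch as the preceding D♯) and left by step down to C♯.
Held over from the previous chord and resolving down by step — a suspension.

Suspension.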